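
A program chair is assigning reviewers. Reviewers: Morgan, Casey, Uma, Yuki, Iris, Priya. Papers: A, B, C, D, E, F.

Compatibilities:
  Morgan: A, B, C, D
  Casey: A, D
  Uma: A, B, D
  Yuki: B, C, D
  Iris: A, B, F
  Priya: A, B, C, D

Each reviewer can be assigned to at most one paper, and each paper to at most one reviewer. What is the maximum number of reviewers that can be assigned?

5

For example, pair Morgan→C, Casey→A, Uma→D, Yuki→B, Iris→F.
The set {Morgan, Casey, Uma, Yuki, Priya} has only 4 neighbours ({A, B, C, D}), so by Hall's theorem at most 5 of the 6 reviewers can be matched.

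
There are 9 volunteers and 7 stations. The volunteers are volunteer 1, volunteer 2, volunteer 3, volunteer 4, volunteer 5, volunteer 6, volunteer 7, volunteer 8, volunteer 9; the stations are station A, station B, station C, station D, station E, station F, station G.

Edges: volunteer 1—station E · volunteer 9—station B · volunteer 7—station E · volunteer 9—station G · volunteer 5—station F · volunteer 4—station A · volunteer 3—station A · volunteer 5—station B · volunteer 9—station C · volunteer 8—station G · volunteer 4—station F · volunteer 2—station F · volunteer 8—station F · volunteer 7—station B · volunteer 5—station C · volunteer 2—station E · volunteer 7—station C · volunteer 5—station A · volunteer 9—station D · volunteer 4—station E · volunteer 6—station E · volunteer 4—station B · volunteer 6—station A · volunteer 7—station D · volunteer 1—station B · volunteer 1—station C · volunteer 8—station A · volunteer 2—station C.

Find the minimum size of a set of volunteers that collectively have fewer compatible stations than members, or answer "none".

Take S = {volunteer 1, volunteer 2, volunteer 3, volunteer 4, volunteer 5, volunteer 6}. Its neighbourhood is {station A, station B, station C, station E, station F}, so |N(S)| = 5 < |S| = 6.
Every subset of size less than 6 has at least as many neighbours as members, so 6 is the minimum.

6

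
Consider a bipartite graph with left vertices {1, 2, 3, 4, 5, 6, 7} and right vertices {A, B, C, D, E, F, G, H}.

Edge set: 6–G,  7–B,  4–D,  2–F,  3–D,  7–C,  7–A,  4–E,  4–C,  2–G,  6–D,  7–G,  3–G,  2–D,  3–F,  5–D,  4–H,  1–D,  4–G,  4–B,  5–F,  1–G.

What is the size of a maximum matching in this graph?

5

A valid assignment of size 5: 1-G, 2-D, 3-F, 4-E, 7-B.
The set {1, 2, 3, 5, 6} has only 3 neighbours ({D, F, G}), so by Hall's theorem at most 5 of the 7 left vertices can be matched.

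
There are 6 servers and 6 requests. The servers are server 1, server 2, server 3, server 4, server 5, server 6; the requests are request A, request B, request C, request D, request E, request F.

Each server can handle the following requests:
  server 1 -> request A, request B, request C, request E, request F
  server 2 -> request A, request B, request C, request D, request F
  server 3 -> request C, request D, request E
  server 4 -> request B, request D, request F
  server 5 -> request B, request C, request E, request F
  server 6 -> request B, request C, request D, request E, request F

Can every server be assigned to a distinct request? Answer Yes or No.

For example, pair server 1→request F, server 2→request A, server 3→request D, server 4→request B, server 5→request C, server 6→request E.
Every server is matched, so this is a perfect matching.

Yes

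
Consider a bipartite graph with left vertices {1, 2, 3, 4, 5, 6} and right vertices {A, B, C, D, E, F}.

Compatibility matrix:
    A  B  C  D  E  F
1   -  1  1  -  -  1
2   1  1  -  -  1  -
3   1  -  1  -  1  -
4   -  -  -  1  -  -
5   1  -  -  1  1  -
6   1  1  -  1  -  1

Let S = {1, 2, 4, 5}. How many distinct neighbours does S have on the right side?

The union of neighbours of {1, 2, 4, 5} is {A, B, C, D, E, F}, which has 6 elements.
Since |N(S)| = 6 ≥ |S| = 4, Hall's condition holds for this subset.

6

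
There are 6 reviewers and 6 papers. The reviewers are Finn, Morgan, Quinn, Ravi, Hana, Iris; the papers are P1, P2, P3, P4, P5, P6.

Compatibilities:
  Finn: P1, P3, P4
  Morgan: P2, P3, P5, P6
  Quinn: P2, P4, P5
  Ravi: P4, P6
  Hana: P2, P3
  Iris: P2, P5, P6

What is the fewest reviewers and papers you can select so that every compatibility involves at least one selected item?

A maximum matching has 6 edges (e.g. Finn–P1, Morgan–P6, Quinn–P2, Ravi–P4, Hana–P3, Iris–P5).
By König's theorem the minimum vertex cover has the same size. One such cover is {Finn, Morgan, Quinn, Ravi, Hana, Iris}.

6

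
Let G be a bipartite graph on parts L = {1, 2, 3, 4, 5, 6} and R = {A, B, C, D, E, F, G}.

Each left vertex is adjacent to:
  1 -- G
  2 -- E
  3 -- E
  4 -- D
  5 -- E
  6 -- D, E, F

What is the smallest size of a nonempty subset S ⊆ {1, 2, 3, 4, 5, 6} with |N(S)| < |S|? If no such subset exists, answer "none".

2

Take S = {2, 3}. Its neighbourhood is {E}, so |N(S)| = 1 < |S| = 2.
No single vertex violates Hall's condition since each has at least one neighbour, so 2 is the minimum.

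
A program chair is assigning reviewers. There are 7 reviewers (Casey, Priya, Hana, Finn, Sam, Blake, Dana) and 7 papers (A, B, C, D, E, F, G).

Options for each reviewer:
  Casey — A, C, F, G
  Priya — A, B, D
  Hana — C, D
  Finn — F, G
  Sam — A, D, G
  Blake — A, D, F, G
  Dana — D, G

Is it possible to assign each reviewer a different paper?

The set {Casey, Hana, Finn, Sam, Blake, Dana} has only 5 neighbours ({A, C, D, F, G}), so by Hall's theorem at most 6 of the 7 reviewers can be matched.
Hence no matching covers every reviewer.

No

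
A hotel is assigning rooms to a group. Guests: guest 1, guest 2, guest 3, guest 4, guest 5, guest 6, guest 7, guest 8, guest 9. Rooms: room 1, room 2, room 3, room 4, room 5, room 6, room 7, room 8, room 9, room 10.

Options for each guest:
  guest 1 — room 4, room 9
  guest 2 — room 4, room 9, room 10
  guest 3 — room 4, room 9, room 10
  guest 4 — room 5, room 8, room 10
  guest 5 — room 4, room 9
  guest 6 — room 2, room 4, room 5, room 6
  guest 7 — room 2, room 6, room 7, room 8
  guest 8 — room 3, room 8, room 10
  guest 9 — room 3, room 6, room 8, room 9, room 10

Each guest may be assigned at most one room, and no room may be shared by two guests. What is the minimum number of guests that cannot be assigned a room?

1

A valid assignment of size 8: guest 1→room 9, guest 2→room 10, guest 3→room 4, guest 4→room 5, guest 6→room 6, guest 7→room 7, guest 8→room 3, guest 9→room 8.
The set {guest 1, guest 2, guest 3, guest 5} has only 3 neighbours ({room 10, room 4, room 9}), so by Hall's theorem at most 8 of the 9 guests can be matched.
That matches 8 of the 9, leaving 1 unmatched; no matching can do better.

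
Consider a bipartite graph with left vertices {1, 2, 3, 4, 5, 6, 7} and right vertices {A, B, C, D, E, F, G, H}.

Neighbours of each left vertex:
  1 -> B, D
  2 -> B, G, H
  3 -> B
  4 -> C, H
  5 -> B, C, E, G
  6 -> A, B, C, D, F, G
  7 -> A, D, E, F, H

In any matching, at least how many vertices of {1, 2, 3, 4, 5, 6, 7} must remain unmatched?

0

For example, pair 1→D, 2→H, 3→B, 4→C, 5→E, 6→G, 7→A.
All 7 left vertices are matched, so no larger matching exists.
That matches 7 of the 7, leaving 0 unmatched; no matching can do better.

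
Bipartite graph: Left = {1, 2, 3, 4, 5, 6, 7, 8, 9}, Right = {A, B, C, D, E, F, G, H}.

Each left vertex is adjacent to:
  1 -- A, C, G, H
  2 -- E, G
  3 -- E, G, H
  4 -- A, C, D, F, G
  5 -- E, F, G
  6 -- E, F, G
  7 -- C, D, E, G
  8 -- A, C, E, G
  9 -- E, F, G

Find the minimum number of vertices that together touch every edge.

The 7 edges 1–A, 2–G, 3–H, 4–D, 5–F, 6–E, 7–C form a matching, so any vertex cover needs at least 7 vertices (one per matched edge).
Conversely {A, C, D, E, F, G, H} meets every edge and has exactly 7 vertices, so 7 is optimal.

7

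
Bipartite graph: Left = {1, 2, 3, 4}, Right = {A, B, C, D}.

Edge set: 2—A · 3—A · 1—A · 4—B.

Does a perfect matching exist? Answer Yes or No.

The set {1, 2, 3} has only 1 neighbour ({A}), so by Hall's theorem at most 2 of the 4 left vertices can be matched.
Hence no matching covers every left vertex.

No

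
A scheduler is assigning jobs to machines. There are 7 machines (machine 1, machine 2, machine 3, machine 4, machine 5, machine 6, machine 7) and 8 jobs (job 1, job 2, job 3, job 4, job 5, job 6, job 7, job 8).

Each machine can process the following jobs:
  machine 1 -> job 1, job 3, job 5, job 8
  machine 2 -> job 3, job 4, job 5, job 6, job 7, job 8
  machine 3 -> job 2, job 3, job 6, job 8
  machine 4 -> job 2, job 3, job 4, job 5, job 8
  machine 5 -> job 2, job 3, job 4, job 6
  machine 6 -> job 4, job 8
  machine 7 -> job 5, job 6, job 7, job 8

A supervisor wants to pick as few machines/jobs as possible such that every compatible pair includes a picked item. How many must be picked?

The 7 edges machine 1–job 3, machine 2–job 7, machine 3–job 2, machine 4–job 5, machine 5–job 4, machine 6–job 8, machine 7–job 6 form a matching, so any vertex cover needs at least 7 vertices (one per matched edge).
Conversely {machine 1, machine 2, machine 3, machine 4, machine 5, machine 6, machine 7} meets every edge and has exactly 7 vertices, so 7 is optimal.

7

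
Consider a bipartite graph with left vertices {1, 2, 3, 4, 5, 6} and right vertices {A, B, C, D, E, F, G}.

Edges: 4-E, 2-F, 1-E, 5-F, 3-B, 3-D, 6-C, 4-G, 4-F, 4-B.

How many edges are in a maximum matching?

5

A valid assignment of size 5: 1→E, 2→F, 3→D, 4→B, 6→C.
The set {2, 5} has only 1 neighbour ({F}), so by Hall's theorem at most 5 of the 6 left vertices can be matched.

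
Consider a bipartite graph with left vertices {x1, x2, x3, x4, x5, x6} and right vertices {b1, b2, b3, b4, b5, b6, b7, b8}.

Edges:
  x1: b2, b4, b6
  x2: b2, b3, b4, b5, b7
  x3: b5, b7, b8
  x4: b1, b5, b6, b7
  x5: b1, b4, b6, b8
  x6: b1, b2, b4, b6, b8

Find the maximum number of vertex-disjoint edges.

6

For example, pair x1-b4, x2-b7, x3-b5, x4-b6, x5-b8, x6-b1.
All 6 left vertices are matched, so no larger matching exists.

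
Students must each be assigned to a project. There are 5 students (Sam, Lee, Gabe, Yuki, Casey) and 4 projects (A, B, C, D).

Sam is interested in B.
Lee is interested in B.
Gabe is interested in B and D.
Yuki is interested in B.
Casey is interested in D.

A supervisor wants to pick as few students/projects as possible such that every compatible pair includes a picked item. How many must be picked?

2

The 2 edges Sam–B, Gabe–D form a matching, so any vertex cover needs at least 2 vertices (one per matched edge).
Conversely {B, D} meets every edge and has exactly 2 vertices, so 2 is optimal.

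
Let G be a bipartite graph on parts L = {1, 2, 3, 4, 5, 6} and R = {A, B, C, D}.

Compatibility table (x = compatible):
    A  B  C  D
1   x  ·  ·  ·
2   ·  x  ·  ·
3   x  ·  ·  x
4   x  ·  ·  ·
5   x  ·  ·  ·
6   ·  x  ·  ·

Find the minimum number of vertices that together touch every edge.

{3, A, B} is a vertex cover of size 3: every edge has an endpoint in this set.
No smaller cover exists because 1–A, 2–B, 3–D is a matching of size 3, and a cover must include an endpoint of each of these disjoint edges (König's theorem).

3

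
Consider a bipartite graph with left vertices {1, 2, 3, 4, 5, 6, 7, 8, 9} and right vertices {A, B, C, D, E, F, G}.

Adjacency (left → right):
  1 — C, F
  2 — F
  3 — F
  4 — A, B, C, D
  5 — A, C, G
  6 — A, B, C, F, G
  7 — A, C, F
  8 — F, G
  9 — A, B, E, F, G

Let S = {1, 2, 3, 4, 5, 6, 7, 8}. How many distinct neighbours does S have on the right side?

6

The union of neighbours of {1, 2, 3, 4, 5, 6, 7, 8} is {A, B, C, D, F, G}, which has 6 elements.
Since |N(S)| = 6 < |S| = 8, Hall's condition fails for this subset.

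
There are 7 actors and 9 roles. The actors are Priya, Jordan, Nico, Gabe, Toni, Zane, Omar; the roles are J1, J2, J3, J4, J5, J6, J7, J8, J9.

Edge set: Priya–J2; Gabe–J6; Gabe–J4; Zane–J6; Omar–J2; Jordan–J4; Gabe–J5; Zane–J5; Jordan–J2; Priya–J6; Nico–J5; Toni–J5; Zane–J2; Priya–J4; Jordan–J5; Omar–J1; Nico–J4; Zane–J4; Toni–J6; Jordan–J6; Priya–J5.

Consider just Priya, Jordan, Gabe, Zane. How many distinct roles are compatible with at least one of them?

The union of neighbours of {Priya, Jordan, Gabe, Zane} is {J2, J4, J5, J6}, which has 4 elements.
Since |N(S)| = 4 ≥ |S| = 4, Hall's condition holds for this subset.

4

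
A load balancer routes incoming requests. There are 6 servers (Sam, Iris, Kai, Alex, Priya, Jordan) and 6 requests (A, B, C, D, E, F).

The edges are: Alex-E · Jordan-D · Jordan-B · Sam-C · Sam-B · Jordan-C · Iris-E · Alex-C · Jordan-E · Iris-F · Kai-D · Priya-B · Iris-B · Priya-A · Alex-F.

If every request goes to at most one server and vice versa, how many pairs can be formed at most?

A valid assignment of size 6: Sam-C, Iris-E, Kai-D, Alex-F, Priya-A, Jordan-B.
All 6 servers are matched, so no larger matching exists.

6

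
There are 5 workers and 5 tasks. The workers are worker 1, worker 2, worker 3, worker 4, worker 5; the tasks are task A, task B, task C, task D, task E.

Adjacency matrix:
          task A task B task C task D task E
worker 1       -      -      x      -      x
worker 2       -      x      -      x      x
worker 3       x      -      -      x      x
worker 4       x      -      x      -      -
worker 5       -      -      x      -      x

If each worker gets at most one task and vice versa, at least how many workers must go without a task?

0

For example, pair worker 1→task C, worker 2→task B, worker 3→task D, worker 4→task A, worker 5→task E.
All 5 workers are matched, so no larger matching exists.
That matches 5 of the 5, leaving 0 unmatched; no matching can do better.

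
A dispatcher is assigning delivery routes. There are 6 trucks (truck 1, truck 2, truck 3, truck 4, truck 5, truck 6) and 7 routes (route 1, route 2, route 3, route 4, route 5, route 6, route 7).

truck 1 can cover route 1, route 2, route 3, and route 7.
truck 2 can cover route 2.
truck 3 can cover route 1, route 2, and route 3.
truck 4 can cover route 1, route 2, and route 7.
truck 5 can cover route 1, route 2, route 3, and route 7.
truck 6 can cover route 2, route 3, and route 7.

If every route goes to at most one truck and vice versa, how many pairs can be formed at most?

4

For example, pair truck 1-route 3, truck 2-route 2, truck 3-route 1, truck 4-route 7.
The set {truck 1, truck 2, truck 3, truck 4, truck 5, truck 6} has only 4 neighbours ({route 1, route 2, route 3, route 7}), so by Hall's theorem at most 4 of the 6 trucks can be matched.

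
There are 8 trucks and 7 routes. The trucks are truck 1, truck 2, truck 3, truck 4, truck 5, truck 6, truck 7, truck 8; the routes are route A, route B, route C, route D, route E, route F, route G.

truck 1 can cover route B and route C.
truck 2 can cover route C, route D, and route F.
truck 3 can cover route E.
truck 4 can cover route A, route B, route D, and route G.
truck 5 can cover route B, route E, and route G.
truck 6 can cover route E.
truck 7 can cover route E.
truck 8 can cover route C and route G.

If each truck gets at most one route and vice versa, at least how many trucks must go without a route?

2

A valid assignment of size 6: truck 1–route C, truck 2–route F, truck 3–route E, truck 4–route D, truck 5–route B, truck 8–route G.
The set {truck 3, truck 6, truck 7} has only 1 neighbour ({route E}), so by Hall's theorem at most 6 of the 8 trucks can be matched.
That matches 6 of the 8, leaving 2 unmatched; no matching can do better.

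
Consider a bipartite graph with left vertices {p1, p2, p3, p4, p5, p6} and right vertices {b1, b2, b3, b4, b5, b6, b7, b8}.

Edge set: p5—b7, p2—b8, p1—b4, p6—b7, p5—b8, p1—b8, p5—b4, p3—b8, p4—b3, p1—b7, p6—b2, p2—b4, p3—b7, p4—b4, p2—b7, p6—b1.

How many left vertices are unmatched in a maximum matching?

1

A valid assignment of size 5: p1–b4, p2–b7, p3–b8, p4–b3, p6–b2.
The set {p1, p2, p3, p5} has only 3 neighbours ({b4, b7, b8}), so by Hall's theorem at most 5 of the 6 left vertices can be matched.
That matches 5 of the 6, leaving 1 unmatched; no matching can do better.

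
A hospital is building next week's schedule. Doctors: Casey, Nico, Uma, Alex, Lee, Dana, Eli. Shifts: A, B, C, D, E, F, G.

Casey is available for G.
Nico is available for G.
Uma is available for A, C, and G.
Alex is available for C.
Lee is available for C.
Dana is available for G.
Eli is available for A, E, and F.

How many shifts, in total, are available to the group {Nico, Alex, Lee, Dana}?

2

The union of neighbours of {Nico, Alex, Lee, Dana} is {C, G}, which has 2 elements.
Since |N(S)| = 2 < |S| = 4, Hall's condition fails for this subset.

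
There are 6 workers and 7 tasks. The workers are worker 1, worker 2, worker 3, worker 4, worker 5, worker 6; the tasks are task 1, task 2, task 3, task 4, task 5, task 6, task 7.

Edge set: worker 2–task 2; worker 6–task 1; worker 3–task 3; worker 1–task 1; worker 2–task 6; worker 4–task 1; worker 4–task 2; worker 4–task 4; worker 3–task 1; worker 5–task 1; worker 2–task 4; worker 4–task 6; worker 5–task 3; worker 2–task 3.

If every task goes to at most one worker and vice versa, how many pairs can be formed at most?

4

For example, pair worker 1–task 1, worker 2–task 6, worker 3–task 3, worker 4–task 2.
The set {worker 1, worker 3, worker 5, worker 6} has only 2 neighbours ({task 1, task 3}), so by Hall's theorem at most 4 of the 6 workers can be matched.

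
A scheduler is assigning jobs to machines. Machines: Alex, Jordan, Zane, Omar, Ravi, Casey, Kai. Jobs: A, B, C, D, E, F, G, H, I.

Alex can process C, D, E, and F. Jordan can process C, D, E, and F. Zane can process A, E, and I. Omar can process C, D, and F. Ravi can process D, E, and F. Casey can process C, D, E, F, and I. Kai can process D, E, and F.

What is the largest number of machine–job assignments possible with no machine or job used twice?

6

A valid assignment of size 6: Alex–D, Jordan–C, Zane–A, Omar–F, Ravi–E, Casey–I.
The set {Alex, Jordan, Omar, Ravi, Kai} has only 4 neighbours ({C, D, E, F}), so by Hall's theorem at most 6 of the 7 machines can be matched.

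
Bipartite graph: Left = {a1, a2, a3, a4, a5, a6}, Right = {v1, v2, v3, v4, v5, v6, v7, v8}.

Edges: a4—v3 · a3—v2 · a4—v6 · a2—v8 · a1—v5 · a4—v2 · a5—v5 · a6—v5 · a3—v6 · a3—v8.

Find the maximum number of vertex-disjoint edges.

4

For example, pair a1→v5, a2→v8, a3→v6, a4→v2.
The set {a1, a5, a6} has only 1 neighbour ({v5}), so by Hall's theorem at most 4 of the 6 left vertices can be matched.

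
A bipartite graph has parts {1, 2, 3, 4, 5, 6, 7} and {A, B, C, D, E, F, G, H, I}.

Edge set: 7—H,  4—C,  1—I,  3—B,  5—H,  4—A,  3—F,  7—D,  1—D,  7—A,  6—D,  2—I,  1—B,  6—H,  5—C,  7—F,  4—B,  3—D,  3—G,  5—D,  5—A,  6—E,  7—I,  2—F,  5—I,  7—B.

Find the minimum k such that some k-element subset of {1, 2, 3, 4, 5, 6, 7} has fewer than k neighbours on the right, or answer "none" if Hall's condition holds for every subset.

none

A matching saturating every left vertex exists, for instance 1→D, 2→I, 3→F, 4→B, 5→H, 6→E, 7→A.
By Hall's marriage theorem, this means |N(S)| ≥ |S| for every subset S, so no violating subset exists.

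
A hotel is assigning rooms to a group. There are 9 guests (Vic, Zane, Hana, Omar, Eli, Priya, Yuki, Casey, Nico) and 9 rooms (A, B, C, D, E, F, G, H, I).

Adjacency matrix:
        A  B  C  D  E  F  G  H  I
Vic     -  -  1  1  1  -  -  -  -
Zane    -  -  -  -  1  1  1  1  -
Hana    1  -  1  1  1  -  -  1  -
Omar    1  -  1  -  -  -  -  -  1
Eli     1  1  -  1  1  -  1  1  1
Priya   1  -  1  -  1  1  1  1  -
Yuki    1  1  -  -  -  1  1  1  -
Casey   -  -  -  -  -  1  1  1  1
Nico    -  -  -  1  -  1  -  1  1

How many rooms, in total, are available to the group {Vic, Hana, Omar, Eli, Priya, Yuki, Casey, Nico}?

The union of neighbours of {Vic, Hana, Omar, Eli, Priya, Yuki, Casey, Nico} is {A, B, C, D, E, F, G, H, I}, which has 9 elements.
Since |N(S)| = 9 ≥ |S| = 8, Hall's condition holds for this subset.

9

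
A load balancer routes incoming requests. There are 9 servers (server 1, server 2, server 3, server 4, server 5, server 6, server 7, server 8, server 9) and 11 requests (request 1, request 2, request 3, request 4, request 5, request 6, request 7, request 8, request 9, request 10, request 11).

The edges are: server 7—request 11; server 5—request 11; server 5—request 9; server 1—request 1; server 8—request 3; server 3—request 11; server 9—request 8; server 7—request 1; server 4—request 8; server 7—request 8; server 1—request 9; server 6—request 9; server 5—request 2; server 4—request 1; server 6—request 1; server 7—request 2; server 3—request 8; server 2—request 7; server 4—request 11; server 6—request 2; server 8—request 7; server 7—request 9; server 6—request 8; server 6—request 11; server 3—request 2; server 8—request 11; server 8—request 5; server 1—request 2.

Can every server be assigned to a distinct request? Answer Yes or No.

No

The set {server 1, server 3, server 4, server 5, server 6, server 7, server 9} has only 5 neighbours ({request 1, request 11, request 2, request 8, request 9}), so by Hall's theorem at most 7 of the 9 servers can be matched.
Hence no matching covers every server.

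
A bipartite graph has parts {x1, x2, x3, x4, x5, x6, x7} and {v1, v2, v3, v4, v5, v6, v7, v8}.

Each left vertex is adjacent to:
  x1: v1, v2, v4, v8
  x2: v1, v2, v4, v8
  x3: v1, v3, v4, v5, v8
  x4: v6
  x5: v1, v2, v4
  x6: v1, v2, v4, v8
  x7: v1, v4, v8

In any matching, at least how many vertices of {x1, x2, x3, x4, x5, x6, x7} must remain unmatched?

1

One maximum matching: x1-v8, x2-v4, x3-v3, x4-v6, x5-v1, x6-v2.
The set {x1, x2, x5, x6, x7} has only 4 neighbours ({v1, v2, v4, v8}), so by Hall's theorem at most 6 of the 7 left vertices can be matched.
That matches 6 of the 7, leaving 1 unmatched; no matching can do better.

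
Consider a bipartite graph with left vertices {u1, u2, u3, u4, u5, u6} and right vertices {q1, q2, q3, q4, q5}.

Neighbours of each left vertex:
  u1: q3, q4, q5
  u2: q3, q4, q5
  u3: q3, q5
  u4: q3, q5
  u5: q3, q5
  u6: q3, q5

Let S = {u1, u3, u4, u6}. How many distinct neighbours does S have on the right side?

The union of neighbours of {u1, u3, u4, u6} is {q3, q4, q5}, which has 3 elements.
Since |N(S)| = 3 < |S| = 4, Hall's condition fails for this subset.

3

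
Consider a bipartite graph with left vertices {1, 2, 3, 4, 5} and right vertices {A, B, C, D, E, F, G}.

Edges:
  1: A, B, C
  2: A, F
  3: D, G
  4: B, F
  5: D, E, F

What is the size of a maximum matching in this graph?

5

For example, pair 1-C, 2-F, 3-G, 4-B, 5-E.
All 5 left vertices are matched, so no larger matching exists.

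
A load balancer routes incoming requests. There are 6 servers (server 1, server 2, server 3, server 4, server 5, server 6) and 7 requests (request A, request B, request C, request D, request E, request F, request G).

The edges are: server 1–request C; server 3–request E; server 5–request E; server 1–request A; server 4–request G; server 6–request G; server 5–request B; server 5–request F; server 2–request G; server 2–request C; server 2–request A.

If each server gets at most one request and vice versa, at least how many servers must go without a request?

1

One maximum matching: server 1-request A, server 2-request C, server 3-request E, server 4-request G, server 5-request F.
The set {server 4, server 6} has only 1 neighbour ({request G}), so by Hall's theorem at most 5 of the 6 servers can be matched.
That matches 5 of the 6, leaving 1 unmatched; no matching can do better.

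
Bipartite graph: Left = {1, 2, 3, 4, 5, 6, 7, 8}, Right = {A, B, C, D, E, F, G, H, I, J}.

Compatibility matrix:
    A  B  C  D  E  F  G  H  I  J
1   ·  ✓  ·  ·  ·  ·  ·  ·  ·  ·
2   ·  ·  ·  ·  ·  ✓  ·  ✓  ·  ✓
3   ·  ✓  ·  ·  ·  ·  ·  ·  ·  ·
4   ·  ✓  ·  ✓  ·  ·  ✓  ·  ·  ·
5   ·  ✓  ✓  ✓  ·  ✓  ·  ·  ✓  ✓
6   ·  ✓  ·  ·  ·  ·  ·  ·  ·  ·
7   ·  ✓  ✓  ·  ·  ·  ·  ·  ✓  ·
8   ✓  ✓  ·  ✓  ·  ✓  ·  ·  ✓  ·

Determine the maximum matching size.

One maximum matching: 1–B, 2–H, 4–G, 5–J, 7–C, 8–A.
The set {1, 3, 6} has only 1 neighbour ({B}), so by Hall's theorem at most 6 of the 8 left vertices can be matched.

6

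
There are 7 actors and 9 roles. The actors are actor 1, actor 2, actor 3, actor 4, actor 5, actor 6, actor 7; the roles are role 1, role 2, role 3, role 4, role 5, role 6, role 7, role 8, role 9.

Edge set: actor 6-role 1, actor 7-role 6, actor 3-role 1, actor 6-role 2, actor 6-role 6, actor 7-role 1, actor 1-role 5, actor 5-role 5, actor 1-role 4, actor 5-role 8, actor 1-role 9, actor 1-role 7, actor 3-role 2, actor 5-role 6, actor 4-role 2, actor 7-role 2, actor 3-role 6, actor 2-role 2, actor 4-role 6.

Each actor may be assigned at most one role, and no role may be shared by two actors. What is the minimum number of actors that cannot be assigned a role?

2

For example, pair actor 1–role 7, actor 2–role 2, actor 3–role 1, actor 4–role 6, actor 5–role 8.
The set {actor 2, actor 3, actor 4, actor 6, actor 7} has only 3 neighbours ({role 1, role 2, role 6}), so by Hall's theorem at most 5 of the 7 actors can be matched.
That matches 5 of the 7, leaving 2 unmatched; no matching can do better.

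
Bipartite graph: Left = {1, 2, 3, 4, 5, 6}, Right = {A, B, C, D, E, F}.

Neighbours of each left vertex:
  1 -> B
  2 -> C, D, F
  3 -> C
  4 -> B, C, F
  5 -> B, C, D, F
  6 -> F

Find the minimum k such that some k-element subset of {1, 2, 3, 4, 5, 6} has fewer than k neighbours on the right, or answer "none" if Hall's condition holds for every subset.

4

Take S = {1, 3, 4, 6}. Its neighbourhood is {B, C, F}, so |N(S)| = 3 < |S| = 4.
Every subset of size less than 4 has at least as many neighbours as members, so 4 is the minimum.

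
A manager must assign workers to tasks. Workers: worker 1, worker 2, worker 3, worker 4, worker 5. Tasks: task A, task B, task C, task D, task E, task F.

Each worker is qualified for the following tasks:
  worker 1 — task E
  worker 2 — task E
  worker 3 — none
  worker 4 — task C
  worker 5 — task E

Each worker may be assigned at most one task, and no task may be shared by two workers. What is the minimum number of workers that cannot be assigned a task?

For example, pair worker 1-task E, worker 4-task C.
The set {worker 1, worker 2, worker 3, worker 5} has only 1 neighbour ({task E}), so by Hall's theorem at most 2 of the 5 workers can be matched.
That matches 2 of the 5, leaving 3 unmatched; no matching can do better.

3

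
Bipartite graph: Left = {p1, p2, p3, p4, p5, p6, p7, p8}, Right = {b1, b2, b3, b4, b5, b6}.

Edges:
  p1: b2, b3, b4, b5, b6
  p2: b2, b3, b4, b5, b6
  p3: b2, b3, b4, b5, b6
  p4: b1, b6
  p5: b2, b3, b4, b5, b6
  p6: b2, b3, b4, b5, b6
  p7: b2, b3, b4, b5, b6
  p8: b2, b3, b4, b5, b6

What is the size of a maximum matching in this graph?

One maximum matching: p1–b3, p2–b4, p3–b2, p4–b1, p5–b6, p6–b5.
The set {p1, p2, p3, p5, p6, p7, p8} has only 5 neighbours ({b2, b3, b4, b5, b6}), so by Hall's theorem at most 6 of the 8 left vertices can be matched.

6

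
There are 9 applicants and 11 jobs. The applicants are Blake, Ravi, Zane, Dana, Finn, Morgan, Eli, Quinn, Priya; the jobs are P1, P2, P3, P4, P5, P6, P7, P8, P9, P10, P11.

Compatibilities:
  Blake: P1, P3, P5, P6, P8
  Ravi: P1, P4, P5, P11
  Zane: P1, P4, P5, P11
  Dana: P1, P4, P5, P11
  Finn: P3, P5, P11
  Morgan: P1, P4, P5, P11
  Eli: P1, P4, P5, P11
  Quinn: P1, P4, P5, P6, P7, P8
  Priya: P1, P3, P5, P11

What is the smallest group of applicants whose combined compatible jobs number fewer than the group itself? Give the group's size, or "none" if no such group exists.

5

Take S = {Ravi, Zane, Dana, Morgan, Eli}. Its neighbourhood is {P1, P4, P5, P11}, so |N(S)| = 4 < |S| = 5.
Every subset of size less than 5 has at least as many neighbours as members, so 5 is the minimum.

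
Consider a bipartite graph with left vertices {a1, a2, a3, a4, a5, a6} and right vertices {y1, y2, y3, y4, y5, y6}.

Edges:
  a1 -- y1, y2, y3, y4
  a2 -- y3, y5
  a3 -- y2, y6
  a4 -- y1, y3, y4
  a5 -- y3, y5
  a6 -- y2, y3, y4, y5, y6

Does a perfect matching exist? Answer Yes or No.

Yes

One maximum matching: a1–y1, a2–y5, a3–y2, a4–y4, a5–y3, a6–y6.
Every left vertex is matched, so this is a perfect matching.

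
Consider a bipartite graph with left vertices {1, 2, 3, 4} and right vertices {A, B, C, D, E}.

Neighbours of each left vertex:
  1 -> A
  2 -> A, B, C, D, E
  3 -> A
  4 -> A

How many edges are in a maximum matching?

2

A valid assignment of size 2: 1→A, 2→E.
The set {1, 3, 4} has only 1 neighbour ({A}), so by Hall's theorem at most 2 of the 4 left vertices can be matched.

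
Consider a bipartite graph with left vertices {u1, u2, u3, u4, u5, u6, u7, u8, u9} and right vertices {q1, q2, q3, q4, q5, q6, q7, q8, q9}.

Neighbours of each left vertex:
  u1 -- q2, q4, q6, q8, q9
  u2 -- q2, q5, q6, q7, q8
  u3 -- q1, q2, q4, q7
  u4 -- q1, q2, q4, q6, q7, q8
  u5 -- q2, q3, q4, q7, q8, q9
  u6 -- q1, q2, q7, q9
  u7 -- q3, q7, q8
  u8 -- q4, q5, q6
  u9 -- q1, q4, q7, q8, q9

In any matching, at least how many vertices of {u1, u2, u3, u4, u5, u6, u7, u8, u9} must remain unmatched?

0

A valid assignment of size 9: u1→q4, u2→q6, u3→q7, u4→q1, u5→q8, u6→q2, u7→q3, u8→q5, u9→q9.
All 9 left vertices are matched, so no larger matching exists.
That matches 9 of the 9, leaving 0 unmatched; no matching can do better.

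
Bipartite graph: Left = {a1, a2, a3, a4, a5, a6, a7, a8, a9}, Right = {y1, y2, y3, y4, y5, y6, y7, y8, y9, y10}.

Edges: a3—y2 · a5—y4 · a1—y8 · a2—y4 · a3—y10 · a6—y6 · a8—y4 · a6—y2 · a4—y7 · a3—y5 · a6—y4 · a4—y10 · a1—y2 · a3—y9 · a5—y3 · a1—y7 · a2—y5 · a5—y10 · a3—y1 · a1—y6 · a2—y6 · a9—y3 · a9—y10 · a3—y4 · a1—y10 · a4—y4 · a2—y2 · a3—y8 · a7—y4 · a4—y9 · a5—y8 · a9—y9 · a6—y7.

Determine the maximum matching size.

One maximum matching: a1–y8, a2–y6, a3–y9, a4–y7, a5–y10, a6–y2, a7–y4, a9–y3.
The set {a7, a8} has only 1 neighbour ({y4}), so by Hall's theorem at most 8 of the 9 left vertices can be matched.

8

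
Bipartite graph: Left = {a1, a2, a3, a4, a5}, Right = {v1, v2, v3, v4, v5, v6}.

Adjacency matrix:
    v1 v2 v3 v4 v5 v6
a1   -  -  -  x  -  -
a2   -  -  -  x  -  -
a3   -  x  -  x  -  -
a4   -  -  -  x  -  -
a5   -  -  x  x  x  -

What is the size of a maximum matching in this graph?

3

One maximum matching: a1→v4, a3→v2, a5→v3.
The set {a1, a2, a4} has only 1 neighbour ({v4}), so by Hall's theorem at most 3 of the 5 left vertices can be matched.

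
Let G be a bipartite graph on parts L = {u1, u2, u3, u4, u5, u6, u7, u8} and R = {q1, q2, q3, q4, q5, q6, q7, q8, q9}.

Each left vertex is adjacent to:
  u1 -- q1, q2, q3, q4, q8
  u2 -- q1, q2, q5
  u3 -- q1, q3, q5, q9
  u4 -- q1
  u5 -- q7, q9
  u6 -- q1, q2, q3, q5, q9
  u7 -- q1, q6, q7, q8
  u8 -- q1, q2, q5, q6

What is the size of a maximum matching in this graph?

For example, pair u1–q4, u2–q2, u3–q5, u4–q1, u5–q9, u6–q3, u7–q7, u8–q6.
All 8 left vertices are matched, so no larger matching exists.

8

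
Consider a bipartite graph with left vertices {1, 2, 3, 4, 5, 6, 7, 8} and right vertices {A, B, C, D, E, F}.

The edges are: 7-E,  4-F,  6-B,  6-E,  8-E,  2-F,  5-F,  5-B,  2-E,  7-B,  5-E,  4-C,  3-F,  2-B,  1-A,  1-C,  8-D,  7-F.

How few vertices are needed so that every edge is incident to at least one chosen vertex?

{1, 4, 8, B, E, F} is a vertex cover of size 6: every edge has an endpoint in this set.
No smaller cover exists because 1–A, 2–E, 3–F, 4–C, 5–B, 8–D is a matching of size 6, and a cover must include an endpoint of each of these disjoint edges (König's theorem).

6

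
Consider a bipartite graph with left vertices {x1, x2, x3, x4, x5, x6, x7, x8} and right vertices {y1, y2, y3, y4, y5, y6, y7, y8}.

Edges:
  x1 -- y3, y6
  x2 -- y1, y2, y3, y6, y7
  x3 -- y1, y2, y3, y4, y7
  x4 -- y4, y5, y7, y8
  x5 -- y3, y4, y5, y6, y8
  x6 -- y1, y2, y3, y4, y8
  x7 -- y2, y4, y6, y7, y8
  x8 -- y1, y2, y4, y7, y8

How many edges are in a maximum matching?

8

For example, pair x1→y3, x2→y2, x3→y1, x4→y5, x5→y8, x6→y4, x7→y6, x8→y7.
All 8 left vertices are matched, so no larger matching exists.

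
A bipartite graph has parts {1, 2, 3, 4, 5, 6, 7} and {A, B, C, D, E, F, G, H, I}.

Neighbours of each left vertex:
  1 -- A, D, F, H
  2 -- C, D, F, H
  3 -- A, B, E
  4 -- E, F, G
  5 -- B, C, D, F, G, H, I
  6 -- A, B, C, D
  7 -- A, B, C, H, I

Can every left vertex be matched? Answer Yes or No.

Yes

For example, pair 1-D, 2-F, 3-E, 4-G, 5-H, 6-B, 7-A.
Every left vertex is matched, so this matching saturates all of them.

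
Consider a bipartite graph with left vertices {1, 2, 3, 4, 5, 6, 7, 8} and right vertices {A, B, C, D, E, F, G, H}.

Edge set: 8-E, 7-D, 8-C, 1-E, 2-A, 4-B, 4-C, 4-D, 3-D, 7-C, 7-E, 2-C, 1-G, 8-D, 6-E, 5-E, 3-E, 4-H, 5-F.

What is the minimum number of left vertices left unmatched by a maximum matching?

A valid assignment of size 7: 1-G, 2-A, 3-D, 4-B, 5-F, 6-E, 7-C.
The set {3, 6, 7, 8} has only 3 neighbours ({C, D, E}), so by Hall's theorem at most 7 of the 8 left vertices can be matched.
That matches 7 of the 8, leaving 1 unmatched; no matching can do better.

1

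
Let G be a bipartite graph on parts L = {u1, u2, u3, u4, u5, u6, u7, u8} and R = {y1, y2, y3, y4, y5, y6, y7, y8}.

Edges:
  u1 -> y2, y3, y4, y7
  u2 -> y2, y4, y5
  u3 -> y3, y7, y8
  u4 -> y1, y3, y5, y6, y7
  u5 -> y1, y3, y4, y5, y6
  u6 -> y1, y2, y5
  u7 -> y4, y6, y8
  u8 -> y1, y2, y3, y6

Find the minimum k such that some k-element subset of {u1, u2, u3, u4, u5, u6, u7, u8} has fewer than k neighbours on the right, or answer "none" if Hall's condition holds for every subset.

none

A matching saturating every left vertex exists, for instance u1→y2, u2→y5, u3→y8, u4→y7, u5→y6, u6→y1, u7→y4, u8→y3.
By Hall's marriage theorem, this means |N(S)| ≥ |S| for every subset S, so no violating subset exists.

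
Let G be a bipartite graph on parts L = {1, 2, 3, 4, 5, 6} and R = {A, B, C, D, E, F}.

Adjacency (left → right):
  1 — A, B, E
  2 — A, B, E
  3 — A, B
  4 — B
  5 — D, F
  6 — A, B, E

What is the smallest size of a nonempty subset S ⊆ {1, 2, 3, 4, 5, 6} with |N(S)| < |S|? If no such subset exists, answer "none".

4

Take S = {1, 2, 3, 4}. Its neighbourhood is {A, B, E}, so |N(S)| = 3 < |S| = 4.
Every subset of size less than 4 has at least as many neighbours as members, so 4 is the minimum.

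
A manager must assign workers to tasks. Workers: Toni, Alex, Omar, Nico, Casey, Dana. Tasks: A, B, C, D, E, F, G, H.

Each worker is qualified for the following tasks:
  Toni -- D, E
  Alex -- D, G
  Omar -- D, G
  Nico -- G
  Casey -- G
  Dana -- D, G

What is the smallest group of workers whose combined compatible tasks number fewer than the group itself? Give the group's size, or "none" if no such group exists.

Take S = {Nico, Casey}. Its neighbourhood is {G}, so |N(S)| = 1 < |S| = 2.
No single vertex violates Hall's condition since each has at least one neighbour, so 2 is the minimum.

2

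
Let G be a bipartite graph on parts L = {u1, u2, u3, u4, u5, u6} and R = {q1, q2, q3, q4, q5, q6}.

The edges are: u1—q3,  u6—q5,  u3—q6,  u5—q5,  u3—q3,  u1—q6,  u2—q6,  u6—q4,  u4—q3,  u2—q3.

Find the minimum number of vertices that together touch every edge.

4

The 4 edges u1–q3, u2–q6, u5–q5, u6–q4 form a matching, so any vertex cover needs at least 4 vertices (one per matched edge).
Conversely {u5, u6, q3, q6} meets every edge and has exactly 4 vertices, so 4 is optimal.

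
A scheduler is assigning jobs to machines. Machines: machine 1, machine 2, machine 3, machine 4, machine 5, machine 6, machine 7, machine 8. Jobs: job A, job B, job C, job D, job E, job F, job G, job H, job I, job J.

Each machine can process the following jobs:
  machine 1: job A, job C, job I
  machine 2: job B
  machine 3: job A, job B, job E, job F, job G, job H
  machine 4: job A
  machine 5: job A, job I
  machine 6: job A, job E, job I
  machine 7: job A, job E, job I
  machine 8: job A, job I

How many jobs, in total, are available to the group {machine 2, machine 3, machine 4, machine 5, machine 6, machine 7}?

The union of neighbours of {machine 2, machine 3, machine 4, machine 5, machine 6, machine 7} is {job A, job B, job E, job F, job G, job H, job I}, which has 7 elements.
Since |N(S)| = 7 ≥ |S| = 6, Hall's condition holds for this subset.

7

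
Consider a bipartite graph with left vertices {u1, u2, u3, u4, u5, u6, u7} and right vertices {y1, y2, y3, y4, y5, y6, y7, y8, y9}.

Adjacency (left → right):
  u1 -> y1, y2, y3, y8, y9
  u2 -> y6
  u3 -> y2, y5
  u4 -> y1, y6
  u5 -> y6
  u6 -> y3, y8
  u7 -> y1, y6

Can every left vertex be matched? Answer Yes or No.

The set {u2, u4, u5, u7} has only 2 neighbours ({y1, y6}), so by Hall's theorem at most 5 of the 7 left vertices can be matched.
Hence no matching covers every left vertex.

No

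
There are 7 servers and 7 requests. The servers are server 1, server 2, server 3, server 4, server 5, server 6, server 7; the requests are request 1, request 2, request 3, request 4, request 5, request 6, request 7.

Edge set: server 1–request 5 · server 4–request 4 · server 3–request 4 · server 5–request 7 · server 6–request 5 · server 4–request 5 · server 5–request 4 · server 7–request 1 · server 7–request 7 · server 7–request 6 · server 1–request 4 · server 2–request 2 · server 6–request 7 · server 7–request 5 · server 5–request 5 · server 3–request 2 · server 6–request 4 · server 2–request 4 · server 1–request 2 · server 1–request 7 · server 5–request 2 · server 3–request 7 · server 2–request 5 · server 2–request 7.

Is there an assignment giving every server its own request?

The set {server 1, server 2, server 3, server 4, server 5, server 6} has only 4 neighbours ({request 2, request 4, request 5, request 7}), so by Hall's theorem at most 5 of the 7 servers can be matched.
Hence no matching covers every server.

No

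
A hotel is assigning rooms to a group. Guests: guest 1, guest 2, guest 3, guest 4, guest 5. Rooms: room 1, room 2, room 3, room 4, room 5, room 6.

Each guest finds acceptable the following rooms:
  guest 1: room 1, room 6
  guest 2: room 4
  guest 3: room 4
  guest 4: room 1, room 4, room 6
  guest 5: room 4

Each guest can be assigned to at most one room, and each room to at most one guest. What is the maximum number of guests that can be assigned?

3

For example, pair guest 1-room 1, guest 2-room 4, guest 4-room 6.
The set {guest 2, guest 3, guest 5} has only 1 neighbour ({room 4}), so by Hall's theorem at most 3 of the 5 guests can be matched.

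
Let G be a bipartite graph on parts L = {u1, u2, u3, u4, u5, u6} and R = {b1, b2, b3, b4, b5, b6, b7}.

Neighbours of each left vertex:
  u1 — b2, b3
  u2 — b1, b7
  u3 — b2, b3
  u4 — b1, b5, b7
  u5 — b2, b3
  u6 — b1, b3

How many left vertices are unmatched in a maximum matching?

1

One maximum matching: u1–b2, u2–b7, u3–b3, u4–b5, u6–b1.
The set {u1, u3, u5} has only 2 neighbours ({b2, b3}), so by Hall's theorem at most 5 of the 6 left vertices can be matched.
That matches 5 of the 6, leaving 1 unmatched; no matching can do better.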